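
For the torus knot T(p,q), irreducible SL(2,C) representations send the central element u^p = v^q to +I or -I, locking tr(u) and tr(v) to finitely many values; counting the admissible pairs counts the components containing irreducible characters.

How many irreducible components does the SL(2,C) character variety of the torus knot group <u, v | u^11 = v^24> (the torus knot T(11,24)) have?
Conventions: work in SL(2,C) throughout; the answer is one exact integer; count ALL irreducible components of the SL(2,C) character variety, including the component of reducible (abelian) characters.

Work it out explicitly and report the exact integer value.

Gamma = < u, v | u^11 = v^24 > (torus knot T(11,24)); the central element u^11 = v^24 acts as +I or -I in any irreducible SL(2,C) representation.
On an irreducible component, tr(u) is locked at 2*cos(pi*alpha/11) for some alpha in 1..10, and tr(v) at 2*cos(pi*beta/24) for some beta in 1..23.
u^11 = (-1)^alpha I and v^24 = (-1)^beta I must agree, so alpha and beta have equal parity.
count pairs: odd alpha (5 choices) x odd beta (12), plus even alpha (5) x even beta (11): 5*12 + 5*11 = 115.
Total: 115 irreducible-character components + 1 reducible (abelian) component = 116.

116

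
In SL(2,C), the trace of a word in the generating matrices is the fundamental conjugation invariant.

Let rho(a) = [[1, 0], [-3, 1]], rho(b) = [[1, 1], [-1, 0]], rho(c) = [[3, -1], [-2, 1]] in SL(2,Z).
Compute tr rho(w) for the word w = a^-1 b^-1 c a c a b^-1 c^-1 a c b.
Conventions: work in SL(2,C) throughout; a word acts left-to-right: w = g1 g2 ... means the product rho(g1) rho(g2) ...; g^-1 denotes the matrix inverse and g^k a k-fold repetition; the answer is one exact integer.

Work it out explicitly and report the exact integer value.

rho(a^-1) = [[1, 0], [3, 1]]
... * rho(b^-1) = [[0, -1], [1, 1]]  ->  [[0, -1], [1, -2]]
... * rho(c) = [[3, -1], [-2, 1]]  ->  [[2, -1], [7, -3]]
... * rho(a) = [[1, 0], [-3, 1]]  ->  [[5, -1], [16, -3]]
... * rho(c) = [[3, -1], [-2, 1]]  ->  [[17, -6], [54, -19]]
... * rho(a) = [[1, 0], [-3, 1]]  ->  [[35, -6], [111, -19]]
... * rho(b^-1) = [[0, -1], [1, 1]]  ->  [[-6, -41], [-19, -130]]
... * rho(c^-1) = [[1, 1], [2, 3]]  ->  [[-88, -129], [-279, -409]]
... * rho(a) = [[1, 0], [-3, 1]]  ->  [[299, -129], [948, -409]]
... * rho(c) = [[3, -1], [-2, 1]]  ->  [[1155, -428], [3662, -1357]]
... * rho(b) = [[1, 1], [-1, 0]]  ->  [[1583, 1155], [5019, 3662]]
tr = 1583 + 3662 = 5245

5245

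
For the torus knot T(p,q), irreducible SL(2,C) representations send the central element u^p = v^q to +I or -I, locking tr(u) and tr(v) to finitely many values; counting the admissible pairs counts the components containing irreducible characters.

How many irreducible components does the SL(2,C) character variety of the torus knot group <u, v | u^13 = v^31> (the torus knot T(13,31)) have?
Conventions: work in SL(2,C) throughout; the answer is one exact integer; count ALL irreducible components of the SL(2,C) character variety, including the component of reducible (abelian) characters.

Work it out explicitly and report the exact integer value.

For T(13,31): irreducibility forces the central element u^13 = v^31 to one of +I, -I.
On an irreducible component, tr(u) is locked at 2*cos(pi*alpha/13) for some alpha in 1..12, and tr(v) at 2*cos(pi*beta/31) for some beta in 1..30.
Consistency of u^13 = (-1)^alpha I with v^31 = (-1)^beta I forces alpha = beta (mod 2).
Counting: 6 odd alphas x 15 odd betas + 6 even alphas x 15 even betas = 90 + 90 = 180.
components with irreducible characters: 180; plus the single component of reducible (abelian) characters: total 181.

181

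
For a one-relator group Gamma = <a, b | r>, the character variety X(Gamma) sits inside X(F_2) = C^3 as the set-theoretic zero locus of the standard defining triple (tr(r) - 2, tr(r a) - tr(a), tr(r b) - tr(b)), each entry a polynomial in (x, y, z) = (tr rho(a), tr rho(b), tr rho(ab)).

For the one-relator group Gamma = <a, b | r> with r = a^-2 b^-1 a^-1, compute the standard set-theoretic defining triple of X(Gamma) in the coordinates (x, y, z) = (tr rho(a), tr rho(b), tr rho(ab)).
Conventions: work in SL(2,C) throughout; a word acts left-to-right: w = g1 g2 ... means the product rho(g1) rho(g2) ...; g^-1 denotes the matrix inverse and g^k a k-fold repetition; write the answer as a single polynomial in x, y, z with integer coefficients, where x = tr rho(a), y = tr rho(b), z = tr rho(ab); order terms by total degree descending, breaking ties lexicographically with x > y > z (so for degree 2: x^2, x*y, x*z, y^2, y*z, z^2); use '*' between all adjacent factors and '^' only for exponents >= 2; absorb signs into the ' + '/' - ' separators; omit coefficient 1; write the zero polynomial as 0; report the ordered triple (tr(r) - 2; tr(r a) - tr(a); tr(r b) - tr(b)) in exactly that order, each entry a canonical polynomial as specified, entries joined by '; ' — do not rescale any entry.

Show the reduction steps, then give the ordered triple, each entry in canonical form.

reduce: tr(a^-1) = tr(a) = x
reduce: tr(a^-2) = tr(a^-1) * tr(a) - tr(1)  (eliminate a^-1) = x^2 - 2
tr(b a^-1) = tr(b) * tr(a) - tr(b a)  (eliminate a^-1) = x*y - z
reduce: tr(a^-2 b) = tr(b a^-1) * tr(a) - tr(b)  (eliminate a^-1) = x^2*y - x*z - y
reduce: tr(a^-2 b^-1) = tr(a^-2) * tr(b) - tr(a^-2 b)  (eliminate b^-1) = x*z - y
reduce: tr(a^-2 b^-1 a^-1) = tr(a^-2 b^-1) * tr(a) - tr(a^-2 b^-1 a)  (eliminate a^-1) = x^2*z - x*y - z
tr(b a b) = tr(b) * tr(a b) - tr(a)  (reduce the b square) = y*z - x
so tr(b a b a) = tr(a b) * tr(a b) - tr(1)  (split on a) = z^2 - 2
tr(a b a^-1 b) = tr(b a b) * tr(a) - tr(b a b a)  (eliminate a^-1) = x*y*z - x^2 - z^2 + 2
so tr(b a^-1 b^-1 a) = tr(a b a^-1) * tr(b) - tr(a b a^-1 b)  (eliminate b^-1) = -x*y*z + x^2 + y^2 + z^2 - 2
reduce: tr(a^-1 b^-1 a^-1 b) = tr(b a^-1 b^-1) * tr(a) - tr(b a^-1 b^-1 a)  (eliminate a^-1) = x*y*z - y^2 - z^2 + 2
so tr(a^-2 b^-1 a^-1 b) = tr(a^-1 b^-1 a^-1 b) * tr(a) - tr(a^-1 b^-1 a^-1 b a)  (eliminate a^-1) = x^2*y*z - x*y^2 - x*z^2 + x
assemble the triple (tr(r) - 2; tr(r a) - x; tr(r b) - y)

x^2*z - x*y - z - 2; x*z - x - y; x^2*y*z - x*y^2 - x*z^2 + x - y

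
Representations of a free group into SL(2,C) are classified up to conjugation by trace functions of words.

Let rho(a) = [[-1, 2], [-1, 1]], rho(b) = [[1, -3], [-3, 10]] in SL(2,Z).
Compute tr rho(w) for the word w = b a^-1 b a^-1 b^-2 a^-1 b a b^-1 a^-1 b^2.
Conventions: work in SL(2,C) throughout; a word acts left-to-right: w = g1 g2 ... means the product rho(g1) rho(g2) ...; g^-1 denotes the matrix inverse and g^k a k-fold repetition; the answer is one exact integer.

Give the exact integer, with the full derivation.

187822866

rho(b) = [[1, -3], [-3, 10]]
... * rho(a^-1) = [[1, -2], [1, -1]]  ->  [[-2, 1], [7, -4]]
... * rho(b) = [[1, -3], [-3, 10]]  ->  [[-5, 16], [19, -61]]
... * rho(a^-1) = [[1, -2], [1, -1]]  ->  [[11, -6], [-42, 23]]
... * rho(b^-1) = [[10, 3], [3, 1]]  ->  [[92, 27], [-351, -103]]
... * rho(b^-1) = [[10, 3], [3, 1]]  ->  [[1001, 303], [-3819, -1156]]
... * rho(a^-1) = [[1, -2], [1, -1]]  ->  [[1304, -2305], [-4975, 8794]]
... * rho(b) = [[1, -3], [-3, 10]]  ->  [[8219, -26962], [-31357, 102865]]
... * rho(a) = [[-1, 2], [-1, 1]]  ->  [[18743, -10524], [-71508, 40151]]
... * rho(b^-1) = [[10, 3], [3, 1]]  ->  [[155858, 45705], [-594627, -174373]]
... * rho(a^-1) = [[1, -2], [1, -1]]  ->  [[201563, -357421], [-769000, 1363627]]
... * rho(b) = [[1, -3], [-3, 10]]  ->  [[1273826, -4178899], [-4859881, 15943270]]
... * rho(b) = [[1, -3], [-3, 10]]  ->  [[13810523, -45610468], [-52689691, 174012343]]
tr = 13810523 + 174012343 = 187822866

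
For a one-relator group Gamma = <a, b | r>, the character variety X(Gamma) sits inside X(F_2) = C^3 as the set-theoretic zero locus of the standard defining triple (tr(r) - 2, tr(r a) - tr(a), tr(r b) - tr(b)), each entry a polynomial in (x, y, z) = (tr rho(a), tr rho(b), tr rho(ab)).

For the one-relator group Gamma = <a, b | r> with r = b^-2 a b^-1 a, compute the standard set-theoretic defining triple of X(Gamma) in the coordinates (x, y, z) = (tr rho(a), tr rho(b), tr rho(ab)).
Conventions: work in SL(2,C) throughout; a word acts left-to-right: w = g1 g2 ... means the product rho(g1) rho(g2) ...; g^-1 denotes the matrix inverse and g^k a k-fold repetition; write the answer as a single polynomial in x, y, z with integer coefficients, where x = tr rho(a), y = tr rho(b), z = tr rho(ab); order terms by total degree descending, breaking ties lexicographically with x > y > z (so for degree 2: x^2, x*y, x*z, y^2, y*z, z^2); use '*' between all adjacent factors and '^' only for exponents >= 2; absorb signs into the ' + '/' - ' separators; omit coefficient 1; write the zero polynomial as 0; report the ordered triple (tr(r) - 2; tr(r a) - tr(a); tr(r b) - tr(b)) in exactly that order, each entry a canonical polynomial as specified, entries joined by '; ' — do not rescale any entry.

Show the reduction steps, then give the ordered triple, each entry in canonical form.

tr(a^2) = tr(a)*tr(a) - tr(1) = x^2 - 2
tr(a^2 b) = tr(a)*tr(b a) - tr(b) = x*z - y
tr(b^-1 a^2) = tr(a^2)*tr(b) - tr(a^2 b) = x^2*y - x*z - y
tr(a b^-2 a) = tr(b^-1 a^2)*tr(b) - tr(b^-1 a^2 b) = x^2*y^2 - x*y*z - x^2 - y^2 + 2
reduce: tr(a b a b) = tr(b a)*tr(b a) - tr(1)   [split at repeated b] = z^2 - 2
tr(a b a b^-1) = tr(a b a)*tr(b) - tr(a b a b) = x*y*z - y^2 - z^2 + 2
tr(a b^-2 a b) = tr(a b a b^-1)*tr(b) - tr(a b a) = x*y^2*z - y^3 - y*z^2 - x*z + 3*y
so tr(b^-2 a b^-1 a) = tr(a b^-2 a)*tr(b) - tr(a b^-2 a b) = x^2*y^3 - 2*x*y^2*z - x^2*y + y*z^2 + x*z - y
tr(a^3) = tr(a)*tr(a^2) - tr(a) = x^3 - 3*x
tr(a^3 b) = tr(a)*tr(a b a) - tr(a b) = x^2*z - x*y - z
so tr(a^3 b^-1) = tr(a^3)*tr(b) - tr(a^3 b) = x^3*y - x^2*z - 2*x*y + z
reduce: tr(a^2 b^-2 a) = tr(a^3 b^-1)*tr(b) - tr(a^3) = x^3*y^2 - x^2*y*z - x^3 - 2*x*y^2 + y*z + 3*x
tr(b a b) = tr(b)*tr(a b) - tr(a) = y*z - x
tr(a b a^2 b) = tr(a)*tr(b a b a) - tr(b a b) = x*z^2 - y*z - x
so tr(b^-1 a b a^2) = tr(a b a^2)*tr(b) - tr(a b a^2 b) = x^2*y*z - x*y^2 - x*z^2 + x
reduce: tr(a^2 b^-2 a b) = tr(b^-1 a b a^2)*tr(b) - tr(b^-1 a b a^2 b) = x^2*y^2*z - x*y^3 - x*y*z^2 - x^2*z + 2*x*y + z
tr(b^-2 a b^-1 a^2) = tr(a^2 b^-2 a)*tr(b) - tr(a^2 b^-2 a b) = x^3*y^3 - 2*x^2*y^2*z - x^3*y - x*y^3 + x*y*z^2 + x^2*z + y^2*z + x*y - z
so tr(b^-1 a b^-1 a) = tr(a b^-1 a)*tr(b) - tr(a b^-1 a b) = x^2*y^2 - 2*x*y*z + z^2 - 2
assemble the triple (tr(r) - 2; tr(r a) - x; tr(r b) - y)

x^2*y^3 - 2*x*y^2*z - x^2*y + y*z^2 + x*z - y - 2; x^3*y^3 - 2*x^2*y^2*z - x^3*y - x*y^3 + x*y*z^2 + x^2*z + y^2*z + x*y - x - z; x^2*y^2 - 2*x*y*z + z^2 - y - 2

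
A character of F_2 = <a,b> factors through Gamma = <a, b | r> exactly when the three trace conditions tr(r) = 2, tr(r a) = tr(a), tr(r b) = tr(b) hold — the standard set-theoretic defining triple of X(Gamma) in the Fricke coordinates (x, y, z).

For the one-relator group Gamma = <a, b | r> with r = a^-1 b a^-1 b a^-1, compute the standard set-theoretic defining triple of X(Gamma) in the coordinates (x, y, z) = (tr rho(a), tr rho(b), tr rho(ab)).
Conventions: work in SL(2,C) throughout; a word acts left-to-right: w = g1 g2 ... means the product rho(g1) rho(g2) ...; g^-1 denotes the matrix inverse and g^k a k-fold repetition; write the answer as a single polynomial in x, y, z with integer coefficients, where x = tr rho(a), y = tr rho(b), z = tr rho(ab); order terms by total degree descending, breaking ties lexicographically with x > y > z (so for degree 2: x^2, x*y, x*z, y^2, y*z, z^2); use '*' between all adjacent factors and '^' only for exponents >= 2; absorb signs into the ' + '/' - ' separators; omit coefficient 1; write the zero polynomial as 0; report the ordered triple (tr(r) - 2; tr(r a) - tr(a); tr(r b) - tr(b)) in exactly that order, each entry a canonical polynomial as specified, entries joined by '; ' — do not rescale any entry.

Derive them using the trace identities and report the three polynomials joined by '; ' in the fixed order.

x^3*y^2 - 2*x^2*y*z - x*y^2 + x*z^2 + y*z - x - 2; x^2*y^2 - 2*x*y*z + z^2 - x - 2; x^3*y^3 - 3*x^2*y^2*z + 3*x*y*z^2 - z^3 - 3*x*y - y + 3*z

trace(b^2) = trace(b)*trace(b) - trace(1)  (reduce the b square) = y^2 - 2
trace(b^2 a) = trace(b)*trace(a b) - trace(a)  (reduce the b square) = y*z - x
trace(b a^-1 b) = trace(b^2)*trace(a) - trace(b^2 a)  (eliminate a^-1) = x*y^2 - y*z - x
trace(b a b a) = trace(a b)*trace(a b) - trace(1)  (split on a) = z^2 - 2
trace(b a^-1 b a) = trace(b a b)*trace(a) - trace(b a b a)  (eliminate a^-1) = x*y*z - x^2 - z^2 + 2
trace(a^-1 b a^-1 b) = trace(b a^-1 b)*trace(a) - trace(b a^-1 b a)  (eliminate a^-1) = x^2*y^2 - 2*x*y*z + z^2 - 2
trace(a^-1 b a^-1 b a^-1) = trace(a^-1 b a^-1 b)*trace(a) - trace(a^-1 b a^-1 b a)  (eliminate a^-1) = x^3*y^2 - 2*x^2*y*z - x*y^2 + x*z^2 + y*z - x
trace(b^3) = trace(b)*trace(b^2) - trace(b) = y^3 - 3*y
trace(b^3 a) = trace(b)*trace(a b^2) - trace(a b) = y^2*z - x*y - z
trace(b^2 a^-1 b) = trace(b^3)*trace(a) - trace(b^3 a) = x*y^3 - y^2*z - 2*x*y + z
trace(a b a) = trace(a)*trace(b a) - trace(b) = x*z - y
trace(b a b^2 a) = trace(b)*trace(a b a b) - trace(a b a) = y*z^2 - x*z - y
trace(b^2 a^-1 b a) = trace(b a b^2)*trace(a) - trace(b a b^2 a) = x*y^2*z - x^2*y - y*z^2 + y
trace(b a^-1 b a^-1 b) = trace(b^2 a^-1 b)*trace(a) - trace(b^2 a^-1 b a) = x^2*y^3 - 2*x*y^2*z - x^2*y + y*z^2 + x*z - y
trace(b a b a^-1 b) = trace(b^2 a b)*trace(a) - trace(b^2 a b a) = x*y^2*z - x^2*y - y*z^2 + y
trace(b a b a b a) = trace(b a b a)*trace(b a) - trace(a b) = z^3 - 3*z
trace(b a b a^-1 b a) = trace(b a b a b)*trace(a) - trace(b a b a b a) = x*y*z^2 - x^2*z - z^3 - x*y + 3*z
trace(b a^-1 b a^-1 b a) = trace(b a b a^-1 b)*trace(a) - trace(b a b a^-1 b a) = x^2*y^2*z - x^3*y - 2*x*y*z^2 + x^2*z + z^3 + 2*x*y - 3*z
trace(a^-1 b a^-1 b a^-1 b) = trace(b a^-1 b a^-1 b)*trace(a) - trace(b a^-1 b a^-1 b a) = x^3*y^3 - 3*x^2*y^2*z + 3*x*y*z^2 - z^3 - 3*x*y + 3*z
assemble the triple (trace(r) - 2; trace(r a) - x; trace(r b) - y)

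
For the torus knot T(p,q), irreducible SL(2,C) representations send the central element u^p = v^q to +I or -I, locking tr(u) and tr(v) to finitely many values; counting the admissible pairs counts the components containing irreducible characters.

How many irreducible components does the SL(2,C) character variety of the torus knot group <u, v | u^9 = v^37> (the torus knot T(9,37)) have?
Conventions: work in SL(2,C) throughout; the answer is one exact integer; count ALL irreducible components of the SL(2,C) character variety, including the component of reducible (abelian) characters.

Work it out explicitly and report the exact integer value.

145

For T(9,37): irreducibility forces the central element u^9 = v^37 to one of +I, -I.
On an irreducible component, tr(u) is locked at 2*cos(pi*alpha/9) for some alpha in 1..8, and tr(v) at 2*cos(pi*beta/37) for some beta in 1..36.
u^9 = (-1)^alpha I and v^37 = (-1)^beta I must agree, so alpha and beta have equal parity.
count pairs: odd alpha (4 choices) x odd beta (18), plus even alpha (4) x even beta (18): 4*18 + 4*18 = 144.
Total: 144 irreducible-character components + 1 reducible (abelian) component = 145.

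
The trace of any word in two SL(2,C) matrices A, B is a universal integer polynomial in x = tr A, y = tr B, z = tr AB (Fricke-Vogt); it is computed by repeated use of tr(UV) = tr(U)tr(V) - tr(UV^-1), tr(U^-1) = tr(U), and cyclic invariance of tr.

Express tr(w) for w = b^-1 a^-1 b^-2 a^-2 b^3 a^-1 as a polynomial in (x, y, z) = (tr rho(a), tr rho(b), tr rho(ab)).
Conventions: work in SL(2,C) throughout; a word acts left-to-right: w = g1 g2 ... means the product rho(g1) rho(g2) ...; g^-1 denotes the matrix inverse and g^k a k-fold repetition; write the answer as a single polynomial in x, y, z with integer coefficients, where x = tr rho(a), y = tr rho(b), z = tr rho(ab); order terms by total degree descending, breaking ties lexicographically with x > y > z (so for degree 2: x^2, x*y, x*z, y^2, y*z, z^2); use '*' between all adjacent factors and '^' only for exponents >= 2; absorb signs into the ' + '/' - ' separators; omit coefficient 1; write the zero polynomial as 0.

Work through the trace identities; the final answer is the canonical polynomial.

trace(b a^-1) = trace(b) trace(a) - trace(b a) = x*y - z
trace(b^2) = trace(b) trace(b) - trace(1) = y^2 - 2
trace(b^3) = trace(b) trace(b^2) - trace(b) = y^3 - 3*y
trace(a b^2) = trace(b) trace(a b) - trace(a) = y*z - x
trace(a b^3) = trace(b) trace(a b^2) - trace(a b) = y^2*z - x*y - z
trace(b a b^3) = trace(b) trace(a b^3) - trace(a b^2) = y^3*z - x*y^2 - 2*y*z + x
trace(a b a b) = trace(a b) trace(a b) - trace(1)   [split at repeated a] = z^2 - 2
trace(a b a) = trace(a) trace(b a) - trace(b) = x*z - y
trace(b a b a b) = trace(b) trace(a b a b) - trace(a b a) = y*z^2 - x*z - y
trace(b a b^3 a) = trace(b) trace(b a b a b) - trace(b a b a) = y^2*z^2 - x*y*z - y^2 - z^2 + 2
trace(a b^3 a^-1 b) = trace(b a b^3) trace(a) - trace(b a b^3 a) = x*y^3*z - x^2*y^2 - y^2*z^2 - x*y*z + x^2 + y^2 + z^2 - 2
trace(a b^3 a^-1 b^-1) = trace(a b^3 a^-1) trace(b) - trace(a b^3 a^-1 b) = -x*y^3*z + x^2*y^2 + y^4 + y^2*z^2 + x*y*z - x^2 - 4*y^2 - z^2 + 2
trace(b^3 a^-1 b^-2 a) = trace(a b^3 a^-1 b^-1) trace(b) - trace(a b^3 a^-1) = -x*y^4*z + x^2*y^3 + y^5 + y^3*z^2 + x*y^2*z - x^2*y - 5*y^3 - y*z^2 + 5*y
trace(b^-1 a^-1 b^3 a^-1 b^-1) = trace(b^3 a^-1 b^-2) trace(a) - trace(b^3 a^-1 b^-2 a) = x*y^4*z - x^2*y^3 - y^5 - y^3*z^2 - x*y^2*z + 2*x^2*y + 5*y^3 + y*z^2 - x*z - 5*y
trace(a b^2 a) = trace(a) trace(b^2 a) - trace(b^2) = x*y*z - x^2 - y^2 + 2
trace(b^-1 a b^2 a) = trace(a b^2 a) trace(b) - trace(a b^2 a b) = x*y^2*z - x^2*y - y^3 - y*z^2 + x*z + 3*y
trace(b^2 a^-1 b^-1 a) = trace(b^-1 a b^2) trace(a) - trace(b^-1 a b^2 a) = -x*y^2*z + x^2*y + y^3 + y*z^2 - 3*y
trace(b^2 a^2 b) = trace(b) trace(b a^2 b) - trace(b a^2) = x*y^2*z - x^2*y - y^3 - x*z + 3*y
trace(b a^2 b^3) = trace(b) trace(b^2 a^2 b) - trace(b^2 a^2) = x*y^3*z - x^2*y^2 - y^4 - 2*x*y*z + x^2 + 4*y^2 - 2
trace(b a b a^2 b) = trace(a) trace(b^2 a b a) - trace(b^2 a b) = x*y*z^2 - x^2*z - y^2*z + z
trace(b a b a^2) = trace(a) trace(b a b a) - trace(b a b) = x*z^2 - y*z - x
trace(b a^2 b^3 a) = trace(b) trace(b a b a^2 b) - trace(b a b a^2) = x*y^2*z^2 - x^2*y*z - y^3*z - x*z^2 + 2*y*z + x
trace(a b^3 a^-1 b a) = trace(b a^2 b^3) trace(a) - trace(b a^2 b^3 a) = x^2*y^3*z - x^3*y^2 - x*y^4 - x*y^2*z^2 - x^2*y*z + y^3*z + x^3 + 4*x*y^2 + x*z^2 - 2*y*z - 3*x
trace(b a b a b^3) = trace(b) trace(a b a b^3) - trace(a b a b^2) = y^3*z^2 - x*y^2*z - y^3 - 2*y*z^2 + x*z + 3*y
trace(a b a b a b) = trace(b a) trace(b a b a) - trace(b^-1 a^-1)   [split at repeated b] = z^3 - 3*z
trace(b a b a b a b) = trace(b) trace(a b a b a b) - trace(a b a b a) = y*z^3 - x*z^2 - 2*y*z + x
trace(b a b a b^3 a) = trace(b) trace(b a b a b a b) - trace(b a b a b a) = y^2*z^3 - x*y*z^2 - 2*y^2*z - z^3 + x*y + 3*z
trace(a b^3 a^-1 b a b) = trace(b a b a b^3) trace(a) - trace(b a b a b^3 a) = x*y^3*z^2 - x^2*y^2*z - y^2*z^3 - x*y^3 - x*y*z^2 + x^2*z + 2*y^2*z + z^3 + 2*x*y - 3*z
trace(a b^-1 a b^3 a^-1 b) = trace(a b^3 a^-1 b a) trace(b) - trace(a b^3 a^-1 b a b) = x^2*y^4*z - x^3*y^3 - x*y^5 - 2*x*y^3*z^2 + y^4*z + y^2*z^3 + x^3*y + 5*x*y^3 + 2*x*y*z^2 - x^2*z - 4*y^2*z - z^3 - 5*x*y + 3*z
trace(b^3 a^-1 b^-1 a b^-1 a) = trace(a b^-1 a b^3 a^-1) trace(b) - trace(a b^-1 a b^3 a^-1 b) = -x^2*y^4*z + x^3*y^3 + x*y^5 + 2*x*y^3*z^2 - y^4*z - y^2*z^3 - x^3*y - 5*x*y^3 - 2*x*y*z^2 + x^2*z + 5*y^2*z + z^3 + 4*x*y - 3*z
trace(b^-1 a^-1 b^3 a^-1 b^-1 a) = trace(b^3 a^-1 b^-1 a b^-1) trace(a) - trace(b^3 a^-1 b^-1 a b^-1 a) = x^2*y^4*z - x^3*y^3 - x*y^5 - 2*x*y^3*z^2 - x^2*y^2*z + y^4*z + y^2*z^3 + 2*x^3*y + 6*x*y^3 + 3*x*y*z^2 - x^2*z - 5*y^2*z - z^3 - 7*x*y + 3*z
trace(b^-1 a^-1 b^3 a^-1 b^-1 a^-1) = trace(b^-1 a^-1 b^3 a^-1 b^-1) trace(a) - trace(b^-1 a^-1 b^3 a^-1 b^-1 a) = x*y^3*z^2 - y^4*z - y^2*z^3 - x*y^3 - 2*x*y*z^2 + 5*y^2*z + z^3 + 2*x*y - 3*z
trace(a^-1 b^2) = trace(b^2) trace(a) - trace(b^2 a) = x*y^2 - y*z - x
trace(b^3 a b^-1 a) = trace(a b^3 a) trace(b) - trace(a b^3 a b) = x*y^3*z - x^2*y^2 - y^4 - y^2*z^2 + 4*y^2 + z^2 - 2
trace(b^-1 a^-1 b^3 a) = trace(b^3 a b^-1) trace(a) - trace(b^3 a b^-1 a) = -x*y^3*z + x^2*y^2 + y^4 + y^2*z^2 + x*y*z - x^2 - 4*y^2 - z^2 + 2
trace(a^-1 b^3 a^-1 b^-1) = trace(b^-1 a^-1 b^3) trace(a) - trace(b^-1 a^-1 b^3 a) = x*y^3*z - y^4 - y^2*z^2 - 2*x*y*z + 4*y^2 + z^2 - 2
trace(a^-1 b^3 a^-1 b^-1 a^-1) = trace(a^-1 b^3 a^-1 b^-1) trace(a) - trace(a^-1 b^3 a^-1 b^-1 a) = x^2*y^3*z - x*y^4 - x*y^2*z^2 - 2*x^2*y*z + 3*x*y^2 + x*z^2 + y*z - x
trace(b^3 a^-1 b^-1 a^-1 b^-2 a^-1) = trace(b^-1 a^-1 b^3 a^-1 b^-1 a^-1) trace(b) - trace(b^-1 a^-1 b^3 a^-1 b^-1 a^-1 b) = x*y^4*z^2 - x^2*y^3*z - y^5*z - y^3*z^3 - x*y^2*z^2 + 2*x^2*y*z + 5*y^3*z + y*z^3 - x*y^2 - x*z^2 - 4*y*z + x
trace(a^-1 b a^-1) = trace(b a^-1) trace(a) - trace(b) = x^2*y - x*z - y
trace(b a^-1 b a) = trace(b a b) trace(a) - trace(b a b a) = x*y*z - x^2 - z^2 + 2
trace(a^-1 b a^-1 b) = trace(b a^-1 b) trace(a) - trace(b a^-1 b a) = x^2*y^2 - 2*x*y*z + z^2 - 2
trace(b a^-1 b^-1 a^-1) = trace(a^-1 b a^-1) trace(b) - trace(a^-1 b a^-1 b) = x*y*z - y^2 - z^2 + 2
trace(b^-1 a^-1 b^-2 a^-2 b^3 a^-1) = trace(b^3 a^-1 b^-1 a^-1 b^-2 a^-1) trace(a) - trace(b^3 a^-1 b^-1 a^-1 b^-2) = x^2*y^4*z^2 - x^3*y^3*z - x*y^5*z - x*y^3*z^3 - x^2*y^2*z^2 + 2*x^3*y*z + 5*x*y^3*z + x*y*z^3 - x^2*y^2 - x^2*z^2 - 5*x*y*z + x^2 + y^2 + z^2 - 2

x^2*y^4*z^2 - x^3*y^3*z - x*y^5*z - x*y^3*z^3 - x^2*y^2*z^2 + 2*x^3*y*z + 5*x*y^3*z + x*y*z^3 - x^2*y^2 - x^2*z^2 - 5*x*y*z + x^2 + y^2 + z^2 - 2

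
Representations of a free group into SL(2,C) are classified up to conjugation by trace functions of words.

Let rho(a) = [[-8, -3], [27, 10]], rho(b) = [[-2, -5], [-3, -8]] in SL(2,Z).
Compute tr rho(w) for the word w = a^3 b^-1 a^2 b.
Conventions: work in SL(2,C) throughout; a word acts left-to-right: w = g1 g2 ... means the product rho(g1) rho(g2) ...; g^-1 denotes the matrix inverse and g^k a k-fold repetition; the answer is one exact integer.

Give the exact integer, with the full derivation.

rho(a) = [[-8, -3], [27, 10]]
... * rho(a) = [[-8, -3], [27, 10]]  ->  [[-17, -6], [54, 19]]
... * rho(a) = [[-8, -3], [27, 10]]  ->  [[-26, -9], [81, 28]]
... * rho(b^-1) = [[-8, 5], [3, -2]]  ->  [[181, -112], [-564, 349]]
... * rho(a) = [[-8, -3], [27, 10]]  ->  [[-4472, -1663], [13935, 5182]]
... * rho(a) = [[-8, -3], [27, 10]]  ->  [[-9125, -3214], [28434, 10015]]
... * rho(b) = [[-2, -5], [-3, -8]]  ->  [[27892, 71337], [-86913, -222290]]
tr = 27892 + -222290 = -194398

-194398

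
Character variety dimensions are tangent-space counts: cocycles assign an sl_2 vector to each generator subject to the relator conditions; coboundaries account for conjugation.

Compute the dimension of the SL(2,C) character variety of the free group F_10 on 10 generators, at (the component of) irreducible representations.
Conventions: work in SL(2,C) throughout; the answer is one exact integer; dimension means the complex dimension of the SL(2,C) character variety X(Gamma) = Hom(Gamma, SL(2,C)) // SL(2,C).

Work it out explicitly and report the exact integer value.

Gamma = F_10 has 10 generators and no relators.
So Z^1 = (sl_2)^10 in full: dim Z^1 = 30.
At an irreducible rho the centralizer of the image in sl_2 is 0, so the coboundary map sl_2 -> Z^1 is injective: dim B^1 = 3.
Therefore dim X = 30 - 3 = 27.

27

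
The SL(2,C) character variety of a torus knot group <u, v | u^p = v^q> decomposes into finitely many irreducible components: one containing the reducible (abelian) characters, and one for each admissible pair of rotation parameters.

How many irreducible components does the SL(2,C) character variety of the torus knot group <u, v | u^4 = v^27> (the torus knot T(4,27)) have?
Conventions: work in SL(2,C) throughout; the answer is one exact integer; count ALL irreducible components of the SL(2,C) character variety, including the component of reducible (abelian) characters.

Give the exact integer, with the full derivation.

In the torus knot group T(4,27), u^4 = v^27 is central, so an irreducible representation sends it to +I or -I (Schur).
So on each irreducible component the traces are pinned: tr(u) = 2*cos(pi*alpha/4) with 1 <= alpha <= 3, tr(v) = 2*cos(pi*beta/27) with 1 <= beta <= 26.
u^4 = (-1)^alpha I and v^27 = (-1)^beta I must agree, so alpha and beta have equal parity.
count pairs: odd alpha (2 choices) x odd beta (13), plus even alpha (1) x even beta (13): 2*13 + 1*13 = 39.
That is 39 components of irreducible characters, and with the reducible (abelian) component the total is 40.

40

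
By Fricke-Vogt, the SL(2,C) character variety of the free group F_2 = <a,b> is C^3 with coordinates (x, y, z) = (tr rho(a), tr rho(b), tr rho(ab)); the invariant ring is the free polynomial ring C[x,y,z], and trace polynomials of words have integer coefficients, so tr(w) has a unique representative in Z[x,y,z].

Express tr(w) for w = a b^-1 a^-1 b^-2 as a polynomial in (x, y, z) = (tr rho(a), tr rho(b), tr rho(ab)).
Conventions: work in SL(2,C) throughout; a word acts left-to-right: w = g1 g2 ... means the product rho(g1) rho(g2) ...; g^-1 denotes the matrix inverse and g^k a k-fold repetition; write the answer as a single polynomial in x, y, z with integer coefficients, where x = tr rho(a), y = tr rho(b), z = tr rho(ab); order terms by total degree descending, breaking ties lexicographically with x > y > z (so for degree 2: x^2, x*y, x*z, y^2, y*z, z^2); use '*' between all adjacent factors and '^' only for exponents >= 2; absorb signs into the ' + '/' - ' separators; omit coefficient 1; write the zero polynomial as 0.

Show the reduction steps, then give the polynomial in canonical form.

x*y^2*z - x^2*y - y*z^2 + y

trace(b^-1) = trace(b) = y
next, trace(b a b) = trace(b) trace(a b) - trace(a) = y*z - x
and trace(b a b a) = trace(b a) trace(b a) - trace(1) = z^2 - 2
trace(a^-1 b a b) = trace(b a b) trace(a) - trace(b a b a) = x*y*z - x^2 - z^2 + 2
trace(a b^-1 a^-1 b) = trace(a^-1 b a) trace(b) - trace(a^-1 b a b) = -x*y*z + x^2 + y^2 + z^2 - 2
and trace(a b^-1 a^-1 b^-1) = trace(a b^-1 a^-1) trace(b) - trace(a b^-1 a^-1 b) = x*y*z - x^2 - z^2 + 2
next, trace(a b^-1 a^-1 b^-2) = trace(a b^-1 a^-1 b^-1) trace(b) - trace(a b^-1 a^-1) = x*y^2*z - x^2*y - y*z^2 + y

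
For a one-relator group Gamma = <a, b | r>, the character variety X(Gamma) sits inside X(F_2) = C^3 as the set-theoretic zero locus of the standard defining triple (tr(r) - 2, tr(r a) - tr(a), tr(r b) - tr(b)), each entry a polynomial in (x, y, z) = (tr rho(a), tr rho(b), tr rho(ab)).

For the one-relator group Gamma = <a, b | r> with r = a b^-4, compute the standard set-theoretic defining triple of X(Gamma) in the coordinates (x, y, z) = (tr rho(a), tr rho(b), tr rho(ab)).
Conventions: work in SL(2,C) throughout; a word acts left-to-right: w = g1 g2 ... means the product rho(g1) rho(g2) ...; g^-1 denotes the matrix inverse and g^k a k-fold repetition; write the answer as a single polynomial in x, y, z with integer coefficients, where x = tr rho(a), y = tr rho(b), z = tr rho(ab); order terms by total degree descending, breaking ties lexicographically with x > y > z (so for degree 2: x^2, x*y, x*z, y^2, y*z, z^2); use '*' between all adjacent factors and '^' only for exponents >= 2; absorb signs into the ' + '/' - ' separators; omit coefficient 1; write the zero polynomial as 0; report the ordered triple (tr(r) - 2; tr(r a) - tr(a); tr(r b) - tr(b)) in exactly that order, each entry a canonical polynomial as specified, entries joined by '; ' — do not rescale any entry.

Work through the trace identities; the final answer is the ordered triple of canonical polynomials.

use: trace(a b^-1) = trace(a) * trace(b) - trace(a b) = x*y - z
trace(b^-1 a b^-1) = trace(a b^-1) * trace(b) - trace(a) = x*y^2 - y*z - x
apply: trace(b^-1 a b^-2) = trace(b^-1 a b^-1) * trace(b) - trace(b^-1 a) = x*y^3 - y^2*z - 2*x*y + z
trace(a b^-4) = trace(b^-1 a b^-2) * trace(b) - trace(b^-1 a b^-1) = x*y^4 - y^3*z - 3*x*y^2 + 2*y*z + x
apply: trace(a^2) = trace(a) * trace(a) - trace(1)  (reduce the a square) = x^2 - 2
trace(a^2 b) = trace(a) * trace(b a) - trace(b)  (reduce the a square) = x*z - y
trace(b^-1 a^2) = trace(a^2) * trace(b) - trace(a^2 b)  (eliminate b^-1) = x^2*y - x*z - y
trace(b^-2 a^2) = trace(b^-1 a^2) * trace(b) - trace(b^-1 a^2 b)  (eliminate b^-1) = x^2*y^2 - x*y*z - x^2 - y^2 + 2
trace(b^-1 a^2 b^-2) = trace(b^-2 a^2) * trace(b) - trace(b^-2 a^2 b)  (eliminate b^-1) = x^2*y^3 - x*y^2*z - 2*x^2*y - y^3 + x*z + 3*y
apply: trace(a b^-4 a) = trace(b^-1 a^2 b^-2) * trace(b) - trace(b^-1 a^2 b^-1)  (eliminate b^-1) = x^2*y^4 - x*y^3*z - 3*x^2*y^2 - y^4 + 2*x*y*z + x^2 + 4*y^2 - 2
assemble the triple (trace(r) - 2; trace(r a) - x; trace(r b) - y)

x*y^4 - y^3*z - 3*x*y^2 + 2*y*z + x - 2; x^2*y^4 - x*y^3*z - 3*x^2*y^2 - y^4 + 2*x*y*z + x^2 + 4*y^2 - x - 2; x*y^3 - y^2*z - 2*x*y - y + z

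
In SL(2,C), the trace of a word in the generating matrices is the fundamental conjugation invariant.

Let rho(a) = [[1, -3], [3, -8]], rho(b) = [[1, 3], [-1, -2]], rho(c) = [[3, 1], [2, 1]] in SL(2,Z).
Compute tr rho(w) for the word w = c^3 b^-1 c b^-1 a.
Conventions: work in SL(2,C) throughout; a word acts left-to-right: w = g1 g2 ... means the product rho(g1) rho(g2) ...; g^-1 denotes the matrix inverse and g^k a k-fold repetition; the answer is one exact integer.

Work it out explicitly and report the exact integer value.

rho(c) = [[3, 1], [2, 1]]
... * rho(c) = [[3, 1], [2, 1]]  ->  [[11, 4], [8, 3]]
... * rho(c) = [[3, 1], [2, 1]]  ->  [[41, 15], [30, 11]]
... * rho(b^-1) = [[-2, -3], [1, 1]]  ->  [[-67, -108], [-49, -79]]
... * rho(c) = [[3, 1], [2, 1]]  ->  [[-417, -175], [-305, -128]]
... * rho(b^-1) = [[-2, -3], [1, 1]]  ->  [[659, 1076], [482, 787]]
... * rho(a) = [[1, -3], [3, -8]]  ->  [[3887, -10585], [2843, -7742]]
tr = 3887 + -7742 = -3855

-3855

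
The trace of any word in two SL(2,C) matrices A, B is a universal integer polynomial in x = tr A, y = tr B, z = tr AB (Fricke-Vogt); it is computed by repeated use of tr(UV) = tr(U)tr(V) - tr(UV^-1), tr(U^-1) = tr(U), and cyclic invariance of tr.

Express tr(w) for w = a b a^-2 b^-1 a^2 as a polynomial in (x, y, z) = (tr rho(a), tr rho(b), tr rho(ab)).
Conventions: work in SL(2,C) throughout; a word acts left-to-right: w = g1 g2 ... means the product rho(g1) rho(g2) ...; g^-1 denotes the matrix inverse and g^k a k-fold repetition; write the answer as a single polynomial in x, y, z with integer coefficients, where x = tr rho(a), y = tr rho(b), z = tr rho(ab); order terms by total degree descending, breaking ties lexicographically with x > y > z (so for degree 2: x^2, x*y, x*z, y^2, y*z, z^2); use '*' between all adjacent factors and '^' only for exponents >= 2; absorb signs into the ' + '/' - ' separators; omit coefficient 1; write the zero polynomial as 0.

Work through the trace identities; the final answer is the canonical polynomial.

-x^4*y*z + x^5 + x^3*y^2 + x^3*z^2 + x^2*y*z - 5*x^3 - x*y^2 - x*z^2 + 5*x

tr(b^2 a) = tr(b)*tr(a b) - tr(a)  (reduce the b square) = y*z - x
tr(b^2) = tr(b)*tr(b) - tr(1)  (reduce the b square) = y^2 - 2
tr(b^2 a^2) = tr(a)*tr(b^2 a) - tr(b^2)  (reduce the a square) = x*y*z - x^2 - y^2 + 2
tr(b a^3 b) = tr(a)*tr(b^2 a^2) - tr(b^2 a)  (reduce the a square) = x^2*y*z - x^3 - x*y^2 - y*z + 3*x
tr(b a b a) = tr(a b)*tr(a b) - tr(1)  (split on a) = z^2 - 2
tr(a b a b a) = tr(a)*tr(b a b a) - tr(b a b)  (reduce the a square) = x*z^2 - y*z - x
tr(b a^3 b a) = tr(a)*tr(a b a b a) - tr(a b a b)  (reduce the a square) = x^2*z^2 - x*y*z - x^2 - z^2 + 2
tr(a^-1 b a^3 b) = tr(b a^3 b)*tr(a) - tr(b a^3 b a)  (eliminate a^-1) = x^3*y*z - x^4 - x^2*y^2 - x^2*z^2 + 4*x^2 + z^2 - 2
tr(a^3 b a^-2 b) = tr(a^-1 b a^3 b)*tr(a) - tr(a^-1 b a^3 b a)  (eliminate a^-1) = x^4*y*z - x^5 - x^3*y^2 - x^3*z^2 - x^2*y*z + 5*x^3 + x*y^2 + x*z^2 + y*z - 5*x
tr(a b a^-2 b^-1 a^2) = tr(a^3 b a^-2)*tr(b) - tr(a^3 b a^-2 b)  (eliminate b^-1) = -x^4*y*z + x^5 + x^3*y^2 + x^3*z^2 + x^2*y*z - 5*x^3 - x*y^2 - x*z^2 + 5*x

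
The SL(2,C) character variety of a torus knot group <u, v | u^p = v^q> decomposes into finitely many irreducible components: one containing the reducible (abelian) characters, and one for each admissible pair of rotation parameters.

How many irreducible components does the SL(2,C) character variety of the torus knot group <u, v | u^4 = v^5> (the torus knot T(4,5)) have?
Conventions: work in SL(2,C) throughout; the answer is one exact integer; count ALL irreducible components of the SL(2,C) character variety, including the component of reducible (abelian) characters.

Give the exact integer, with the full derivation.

7

In the torus knot group T(4,5), u^4 = v^5 is central, so an irreducible representation sends it to +I or -I (Schur).
This locks tr(u) to 2*cos(pi*alpha/4), alpha in 1..3, and tr(v) to 2*cos(pi*beta/5), beta in 1..4, on each component of irreducible characters.
The two central values (-1)^alpha I and (-1)^beta I must be the same matrix, so alpha and beta share a parity.
count pairs: odd alpha (2 choices) x odd beta (2), plus even alpha (1) x even beta (2): 2*2 + 1*2 = 6.
Total: 6 irreducible-character components + 1 reducible (abelian) component = 7.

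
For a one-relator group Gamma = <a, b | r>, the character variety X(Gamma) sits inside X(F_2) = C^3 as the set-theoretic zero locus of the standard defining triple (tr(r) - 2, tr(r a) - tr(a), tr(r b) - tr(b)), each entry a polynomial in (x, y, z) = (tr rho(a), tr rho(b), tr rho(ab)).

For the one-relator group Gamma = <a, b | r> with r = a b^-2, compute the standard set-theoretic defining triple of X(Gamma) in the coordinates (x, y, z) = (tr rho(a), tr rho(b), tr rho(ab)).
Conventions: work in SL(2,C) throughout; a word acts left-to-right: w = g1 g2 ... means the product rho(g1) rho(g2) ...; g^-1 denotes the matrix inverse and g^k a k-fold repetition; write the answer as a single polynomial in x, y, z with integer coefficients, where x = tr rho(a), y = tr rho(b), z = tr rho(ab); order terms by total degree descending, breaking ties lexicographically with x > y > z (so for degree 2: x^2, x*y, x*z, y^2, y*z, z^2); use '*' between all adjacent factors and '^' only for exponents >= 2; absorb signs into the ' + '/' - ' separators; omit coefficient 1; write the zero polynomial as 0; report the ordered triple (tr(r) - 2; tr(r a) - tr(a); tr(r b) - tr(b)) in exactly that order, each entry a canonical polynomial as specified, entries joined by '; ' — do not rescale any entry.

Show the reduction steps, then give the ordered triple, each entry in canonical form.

x*y^2 - y*z - x - 2; x^2*y^2 - x*y*z - x^2 - y^2 - x + 2; x*y - y - z

tr(a b^-1) = tr(a)*tr(b) - tr(a b)  (eliminate b^-1) = x*y - z
tr(a b^-2) = tr(a b^-1)*tr(b) - tr(a)  (eliminate b^-1) = x*y^2 - y*z - x
tr(a^2) = tr(a)*tr(a) - tr(1)  (reduce the a square) = x^2 - 2
tr(a^2 b) = tr(a)*tr(b a) - tr(b)  (reduce the a square) = x*z - y
tr(b^-1 a^2) = tr(a^2)*tr(b) - tr(a^2 b)  (eliminate b^-1) = x^2*y - x*z - y
tr(a b^-2 a) = tr(b^-1 a^2)*tr(b) - tr(b^-1 a^2 b)  (eliminate b^-1) = x^2*y^2 - x*y*z - x^2 - y^2 + 2
assemble the triple (tr(r) - 2; tr(r a) - x; tr(r b) - y)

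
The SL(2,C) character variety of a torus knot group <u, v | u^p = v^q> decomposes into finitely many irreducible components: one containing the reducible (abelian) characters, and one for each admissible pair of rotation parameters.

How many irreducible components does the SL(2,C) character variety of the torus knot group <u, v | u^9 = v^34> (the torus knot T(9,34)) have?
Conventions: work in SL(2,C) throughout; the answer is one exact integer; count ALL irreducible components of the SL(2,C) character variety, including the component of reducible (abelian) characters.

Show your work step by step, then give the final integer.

133

For T(9,34): irreducibility forces the central element u^9 = v^34 to one of +I, -I.
So on each irreducible component the traces are pinned: tr(u) = 2*cos(pi*alpha/9) with 1 <= alpha <= 8, tr(v) = 2*cos(pi*beta/34) with 1 <= beta <= 33.
Consistency of u^9 = (-1)^alpha I with v^34 = (-1)^beta I forces alpha = beta (mod 2).
Enumerate parity-matched pairs: 4*17 odd-odd plus 4*16 even-even gives 132.
components with irreducible characters: 132; plus the single component of reducible (abelian) characters: total 133.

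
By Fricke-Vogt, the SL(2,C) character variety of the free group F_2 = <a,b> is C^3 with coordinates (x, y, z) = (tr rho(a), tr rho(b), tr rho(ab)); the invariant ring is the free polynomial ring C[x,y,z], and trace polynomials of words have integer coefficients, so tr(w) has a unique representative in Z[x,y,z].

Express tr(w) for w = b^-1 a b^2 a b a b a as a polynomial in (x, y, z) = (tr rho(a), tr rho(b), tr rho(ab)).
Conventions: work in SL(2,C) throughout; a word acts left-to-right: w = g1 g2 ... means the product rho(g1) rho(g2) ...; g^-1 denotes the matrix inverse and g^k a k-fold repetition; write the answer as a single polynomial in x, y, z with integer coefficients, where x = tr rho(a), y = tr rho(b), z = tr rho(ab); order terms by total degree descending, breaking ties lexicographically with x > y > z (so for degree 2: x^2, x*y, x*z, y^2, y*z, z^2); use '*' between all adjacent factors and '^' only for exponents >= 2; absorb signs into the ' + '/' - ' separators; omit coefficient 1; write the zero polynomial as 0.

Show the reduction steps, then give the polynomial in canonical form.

tr(a b a b) = tr(b a)*tr(b a) - tr(1)  (split on b) = z^2 - 2
use: tr(b a b a b a) = tr(a b a b)*tr(a b) - tr(b a)  (split on a) = z^3 - 3*z
tr(a b a) = tr(a)*tr(b a) - tr(b)  (reduce the a square) = x*z - y
tr(b a b a b) = tr(b)*tr(a b a b) - tr(a b a)  (reduce the b square) = y*z^2 - x*z - y
apply: tr(a b a b a^2 b) = tr(a)*tr(b a b a b a) - tr(b a b a b)  (reduce the a square) = x*z^3 - y*z^2 - 2*x*z + y
tr(b a b) = tr(b)*tr(a b) - tr(a)  (reduce the b square) = y*z - x
tr(a b a b a) = tr(a)*tr(b a b a) - tr(b a b)  (reduce the a square) = x*z^2 - y*z - x
apply: tr(a b a b a^2) = tr(a)*tr(a b a b a) - tr(a b a b)  (reduce the a square) = x^2*z^2 - x*y*z - x^2 - z^2 + 2
tr(a b^2 a b a b a) = tr(b)*tr(a b a b a^2 b) - tr(a b a b a^2)  (reduce the b square) = x*y*z^3 - x^2*z^2 - y^2*z^2 - x*y*z + x^2 + y^2 + z^2 - 2
tr(a b a b a b a b) = tr(a b a b a b)*tr(a b) - tr(b a b a)  (split on a) = z^4 - 4*z^2 + 2
tr(a b^2 a b a b a b) = tr(b)*tr(a b a b a b a b) - tr(a b a b a b a)  (reduce the b square) = y*z^4 - x*z^3 - 3*y*z^2 + 2*x*z + y
apply: tr(b^-1 a b^2 a b a b a) = tr(a b^2 a b a b a)*tr(b) - tr(a b^2 a b a b a b)  (eliminate b^-1) = x*y^2*z^3 - x^2*y*z^2 - y^3*z^2 - y*z^4 - x*y^2*z + x*z^3 + x^2*y + y^3 + 4*y*z^2 - 2*x*z - 3*y

x*y^2*z^3 - x^2*y*z^2 - y^3*z^2 - y*z^4 - x*y^2*z + x*z^3 + x^2*y + y^3 + 4*y*z^2 - 2*x*z - 3*y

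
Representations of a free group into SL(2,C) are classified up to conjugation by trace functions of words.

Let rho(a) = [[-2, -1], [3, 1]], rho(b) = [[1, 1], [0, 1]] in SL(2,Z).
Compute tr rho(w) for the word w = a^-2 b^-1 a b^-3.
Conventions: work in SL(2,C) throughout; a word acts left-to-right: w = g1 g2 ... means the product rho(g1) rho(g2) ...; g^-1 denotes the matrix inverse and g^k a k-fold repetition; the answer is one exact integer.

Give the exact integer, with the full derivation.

38

rho(a^-1) = [[1, 1], [-3, -2]]
... * rho(a^-1) = [[1, 1], [-3, -2]]  ->  [[-2, -1], [3, 1]]
... * rho(b^-1) = [[1, -1], [0, 1]]  ->  [[-2, 1], [3, -2]]
... * rho(a) = [[-2, -1], [3, 1]]  ->  [[7, 3], [-12, -5]]
... * rho(b^-1) = [[1, -1], [0, 1]]  ->  [[7, -4], [-12, 7]]
... * rho(b^-1) = [[1, -1], [0, 1]]  ->  [[7, -11], [-12, 19]]
... * rho(b^-1) = [[1, -1], [0, 1]]  ->  [[7, -18], [-12, 31]]
tr = 7 + 31 = 38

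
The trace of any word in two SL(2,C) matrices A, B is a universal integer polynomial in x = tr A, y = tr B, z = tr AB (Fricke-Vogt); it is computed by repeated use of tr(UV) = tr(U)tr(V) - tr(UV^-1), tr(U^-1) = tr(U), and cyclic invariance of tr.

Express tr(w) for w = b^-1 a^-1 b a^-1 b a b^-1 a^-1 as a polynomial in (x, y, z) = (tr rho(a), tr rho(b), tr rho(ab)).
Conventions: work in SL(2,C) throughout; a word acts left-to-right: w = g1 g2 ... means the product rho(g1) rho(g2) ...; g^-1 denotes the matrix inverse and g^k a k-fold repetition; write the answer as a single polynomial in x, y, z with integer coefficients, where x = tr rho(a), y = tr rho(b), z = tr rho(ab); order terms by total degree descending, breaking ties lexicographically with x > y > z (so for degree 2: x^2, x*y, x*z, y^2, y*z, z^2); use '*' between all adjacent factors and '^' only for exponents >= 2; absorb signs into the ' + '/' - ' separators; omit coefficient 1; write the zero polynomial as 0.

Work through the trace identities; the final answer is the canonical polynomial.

-x^2*y^2*z^2 + x^3*y*z + x*y^3*z + 2*x*y*z^3 - x^2*z^2 - y^2*z^2 - z^4 - 4*x*y*z + x^2 + 4*z^2 - 2

trace(a^2 b) = trace(a)*trace(b a) - trace(b) = x*z - y
next, trace(a^2) = trace(a)*trace(a) - trace(1) = x^2 - 2
trace(b a^2 b) = trace(b)*trace(a^2 b) - trace(a^2) = x*y*z - x^2 - y^2 + 2
trace(b a b a) = trace(b a)*trace(b a) - trace(1)   [split at repeated b] = z^2 - 2
next, trace(b a b) = trace(b)*trace(a b) - trace(a) = y*z - x
trace(b a^2 b a) = trace(a)*trace(b a b a) - trace(b a b) = x*z^2 - y*z - x
trace(a b a^-1 b a) = trace(b a^2 b)*trace(a) - trace(b a^2 b a) = x^2*y*z - x^3 - x*y^2 - x*z^2 + y*z + 3*x
next, trace(b a b a b) = trace(b)*trace(a b a b) - trace(a b a) = y*z^2 - x*z - y
and trace(b a b a b a) = trace(a b)*trace(a b a b) - trace(a^-1 b^-1)   [split at repeated a] = z^3 - 3*z
trace(a b a^-1 b a b) = trace(b a b a b)*trace(a) - trace(b a b a b a) = x*y*z^2 - x^2*z - z^3 - x*y + 3*z
trace(b a^-1 b a b^-1 a) = trace(a b a^-1 b a)*trace(b) - trace(a b a^-1 b a b) = x^2*y^2*z - x^3*y - x*y^3 - 2*x*y*z^2 + x^2*z + y^2*z + z^3 + 4*x*y - 3*z
next, trace(a^-1 b a^-1 b a b^-1) = trace(b a^-1 b a b^-1)*trace(a) - trace(b a^-1 b a b^-1 a) = -x^2*y^2*z + x^3*y + x*y^3 + 2*x*y*z^2 - x^2*z - y^2*z - z^3 - 3*x*y + 3*z
trace(b^2) = trace(b)*trace(b) - trace(1) = y^2 - 2
next, trace(b a^-1 b) = trace(b^2)*trace(a) - trace(b^2 a) = x*y^2 - y*z - x
trace(b^-1 a^-1 b a^-1 b a b^-1) = trace(a^-1 b a^-1 b a b^-1)*trace(b) - trace(a^-1 b a^-1 b a) = -x^2*y^3*z + x^3*y^2 + x*y^4 + 2*x*y^2*z^2 - x^2*y*z - y^3*z - y*z^3 - 4*x*y^2 + 4*y*z + x
trace(b^3 a) = trace(b)*trace(a b^2) - trace(a b) = y^2*z - x*y - z
trace(b^3) = trace(b)*trace(b^2) - trace(b) = y^3 - 3*y
trace(b^2 a^2 b) = trace(a)*trace(b^3 a) - trace(b^3) = x*y^2*z - x^2*y - y^3 - x*z + 3*y
trace(b^2 a^2 b a) = trace(a)*trace(b a b^2 a) - trace(b a b^2) = x*y*z^2 - x^2*z - y^2*z + z
trace(a^-1 b^2 a^2 b) = trace(b^2 a^2 b)*trace(a) - trace(b^2 a^2 b a) = x^2*y^2*z - x^3*y - x*y^3 - x*y*z^2 + y^2*z + 3*x*y - z
trace(a b^-1 a^-1 b^2 a) = trace(a^-1 b^2 a^2)*trace(b) - trace(a^-1 b^2 a^2 b) = -x^2*y^2*z + x^3*y + x*y^3 + x*y*z^2 - 4*x*y + z
trace(a b^2 a b a) = trace(a)*trace(b^2 a b a) - trace(b^2 a b) = x*y*z^2 - x^2*z - y^2*z + z
next, trace(a b^2 a b a b) = trace(b)*trace(a b a b a b) - trace(a b a b a) = y*z^3 - x*z^2 - 2*y*z + x
trace(b^2 a b a b^-1 a) = trace(a b^2 a b a)*trace(b) - trace(a b^2 a b a b) = x*y^2*z^2 - x^2*y*z - y^3*z - y*z^3 + x*z^2 + 3*y*z - x
trace(a b^-1 a^-1 b^2 a b) = trace(b^2 a b a b^-1)*trace(a) - trace(b^2 a b a b^-1 a) = -x*y^2*z^2 + x^2*y*z + y^3*z + y*z^3 - 3*y*z - x
trace(b a b^-1 a b^-1 a^-1 b) = trace(a b^-1 a^-1 b^2 a)*trace(b) - trace(a b^-1 a^-1 b^2 a b) = -x^2*y^3*z + x^3*y^2 + x*y^4 + 2*x*y^2*z^2 - x^2*y*z - y^3*z - y*z^3 - 4*x*y^2 + 4*y*z + x
trace(a b a^2) = trace(a)*trace(a b a) - trace(a b) = x^2*z - x*y - z
trace(a b a b a^2) = trace(a)*trace(a b a b a) - trace(a b a b) = x^2*z^2 - x*y*z - x^2 - z^2 + 2
and trace(a b a b a^2 b) = trace(a)*trace(b a b a b a) - trace(b a b a b) = x*z^3 - y*z^2 - 2*x*z + y
trace(b a b a^2 b^-1 a) = trace(a b a b a^2)*trace(b) - trace(a b a b a^2 b) = x^2*y*z^2 - x*y^2*z - x*z^3 - x^2*y + 2*x*z + y
next, trace(a b^-1 a^-1 b a b a) = trace(b a b a^2 b^-1)*trace(a) - trace(b a b a^2 b^-1 a) = -x^2*y*z^2 + x^3*z + x*y^2*z + x*z^3 - 3*x*z - y
next, trace(a b a b a b a b) = trace(b a b a)*trace(b a b a) - trace(1)   [split at repeated b] = z^4 - 4*z^2 + 2
next, trace(b a b a b a b^-1 a) = trace(a b a b a b a)*trace(b) - trace(a b a b a b a b) = x*y*z^3 - y^2*z^2 - z^4 - 2*x*y*z + y^2 + 4*z^2 - 2
next, trace(a b^-1 a^-1 b a b a b) = trace(b a b a b a b^-1)*trace(a) - trace(b a b a b a b^-1 a) = -x*y*z^3 + x^2*z^2 + y^2*z^2 + z^4 + x*y*z - x^2 - y^2 - 4*z^2 + 2
and trace(b a b^-1 a b^-1 a^-1 b a) = trace(a b^-1 a^-1 b a b a)*trace(b) - trace(a b^-1 a^-1 b a b a b) = -x^2*y^2*z^2 + x^3*y*z + x*y^3*z + 2*x*y*z^3 - x^2*z^2 - y^2*z^2 - z^4 - 4*x*y*z + x^2 + 4*z^2 - 2
next, trace(b^-1 a^-1 b a^-1 b a b^-1 a) = trace(b a b^-1 a b^-1 a^-1 b)*trace(a) - trace(b a b^-1 a b^-1 a^-1 b a) = -x^3*y^3*z + x^4*y^2 + x^2*y^4 + 3*x^2*y^2*z^2 - 2*x^3*y*z - 2*x*y^3*z - 3*x*y*z^3 - 4*x^2*y^2 + x^2*z^2 + y^2*z^2 + z^4 + 8*x*y*z - 4*z^2 + 2
trace(b^-1 a^-1 b a^-1 b a b^-1 a^-1) = trace(b^-1 a^-1 b a^-1 b a b^-1)*trace(a) - trace(b^-1 a^-1 b a^-1 b a b^-1 a) = -x^2*y^2*z^2 + x^3*y*z + x*y^3*z + 2*x*y*z^3 - x^2*z^2 - y^2*z^2 - z^4 - 4*x*y*z + x^2 + 4*z^2 - 2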